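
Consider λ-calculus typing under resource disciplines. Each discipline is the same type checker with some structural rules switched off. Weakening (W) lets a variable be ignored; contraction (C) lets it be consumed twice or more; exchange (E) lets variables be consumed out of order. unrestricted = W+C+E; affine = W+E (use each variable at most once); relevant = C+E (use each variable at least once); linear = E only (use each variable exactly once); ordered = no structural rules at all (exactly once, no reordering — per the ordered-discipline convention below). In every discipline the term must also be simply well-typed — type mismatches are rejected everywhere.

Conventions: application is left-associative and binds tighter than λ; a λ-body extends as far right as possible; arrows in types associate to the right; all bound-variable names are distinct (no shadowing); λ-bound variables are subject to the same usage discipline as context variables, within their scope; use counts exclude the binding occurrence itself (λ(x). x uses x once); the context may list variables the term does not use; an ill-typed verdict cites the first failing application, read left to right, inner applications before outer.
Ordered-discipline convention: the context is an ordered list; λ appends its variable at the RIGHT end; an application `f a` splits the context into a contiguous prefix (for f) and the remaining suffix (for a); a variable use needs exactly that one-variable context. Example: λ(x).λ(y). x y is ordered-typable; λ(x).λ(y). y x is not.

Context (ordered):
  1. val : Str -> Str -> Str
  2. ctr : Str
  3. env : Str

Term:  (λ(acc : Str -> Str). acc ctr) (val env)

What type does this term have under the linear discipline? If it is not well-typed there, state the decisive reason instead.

term : Str
variable uses: val: 1, ctr: 1, env: 1, acc [bound]: 1
uses in reading order: acc, ctr, val, env
typing: well-typed — term : Str
summary: ordered ✗ · linear ✓ · affine ✓ · relevant ✓ · unrestricted ✓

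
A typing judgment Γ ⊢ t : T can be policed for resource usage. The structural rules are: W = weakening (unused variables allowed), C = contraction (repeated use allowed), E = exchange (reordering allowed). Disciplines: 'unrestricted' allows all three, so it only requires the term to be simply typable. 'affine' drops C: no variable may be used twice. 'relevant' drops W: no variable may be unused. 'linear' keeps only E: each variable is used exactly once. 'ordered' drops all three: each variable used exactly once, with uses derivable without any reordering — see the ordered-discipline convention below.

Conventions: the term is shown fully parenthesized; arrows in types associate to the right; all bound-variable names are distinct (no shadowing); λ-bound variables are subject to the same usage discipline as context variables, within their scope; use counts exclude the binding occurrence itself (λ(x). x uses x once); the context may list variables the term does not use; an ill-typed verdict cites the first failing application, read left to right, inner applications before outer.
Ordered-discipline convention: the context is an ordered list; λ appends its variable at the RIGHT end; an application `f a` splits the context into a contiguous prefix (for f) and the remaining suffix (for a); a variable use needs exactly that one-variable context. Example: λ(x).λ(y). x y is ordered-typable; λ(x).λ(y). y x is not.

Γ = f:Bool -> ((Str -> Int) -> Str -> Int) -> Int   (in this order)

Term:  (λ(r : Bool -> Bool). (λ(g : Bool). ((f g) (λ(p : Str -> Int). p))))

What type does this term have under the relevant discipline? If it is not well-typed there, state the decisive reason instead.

not well-typed under relevant — unused: r — weakening required
variable uses: f: 1, r (λ-bound): 0, g (λ-bound): 1, p (λ-bound): 1
use order (left to right): f, g, p
typing: the term checks, with type (Bool -> Bool) -> Bool -> Int
all disciplines: ordered ✗; linear ✗; affine ✓; relevant ✗; unrestricted ✓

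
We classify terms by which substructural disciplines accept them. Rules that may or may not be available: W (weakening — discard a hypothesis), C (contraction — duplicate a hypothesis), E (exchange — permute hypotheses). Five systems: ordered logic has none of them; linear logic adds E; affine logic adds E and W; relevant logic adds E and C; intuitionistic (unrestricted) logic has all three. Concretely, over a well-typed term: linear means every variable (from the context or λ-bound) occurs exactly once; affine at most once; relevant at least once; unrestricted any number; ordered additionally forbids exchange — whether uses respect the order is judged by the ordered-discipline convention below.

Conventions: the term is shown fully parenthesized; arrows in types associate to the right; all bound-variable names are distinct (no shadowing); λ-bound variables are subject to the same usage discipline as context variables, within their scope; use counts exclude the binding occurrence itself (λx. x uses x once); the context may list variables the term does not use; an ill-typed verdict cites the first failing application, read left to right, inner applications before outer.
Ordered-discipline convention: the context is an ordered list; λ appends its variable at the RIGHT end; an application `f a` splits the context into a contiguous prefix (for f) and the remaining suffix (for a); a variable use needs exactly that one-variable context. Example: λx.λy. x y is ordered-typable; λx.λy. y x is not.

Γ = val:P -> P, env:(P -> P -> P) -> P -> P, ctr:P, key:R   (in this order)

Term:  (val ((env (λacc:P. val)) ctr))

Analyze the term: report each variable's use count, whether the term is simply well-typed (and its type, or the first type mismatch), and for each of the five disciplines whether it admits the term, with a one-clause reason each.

variable uses: val ×2; env ×1; ctr ×1; key ×0; acc (λ-bound) ×0
left-to-right use order: val, env, val, ctr
typing: well-typed — term : P
ordered: ✗, repeated use of val ×2; key, acc never used (weakening)
linear: ✗, repeated use of val ×2; key, acc never used (weakening)
affine: ✗, repeated use of val ×2
relevant: ✗, key, acc never used (weakening)
unrestricted: ✓, simply typable at P; W, C, E all held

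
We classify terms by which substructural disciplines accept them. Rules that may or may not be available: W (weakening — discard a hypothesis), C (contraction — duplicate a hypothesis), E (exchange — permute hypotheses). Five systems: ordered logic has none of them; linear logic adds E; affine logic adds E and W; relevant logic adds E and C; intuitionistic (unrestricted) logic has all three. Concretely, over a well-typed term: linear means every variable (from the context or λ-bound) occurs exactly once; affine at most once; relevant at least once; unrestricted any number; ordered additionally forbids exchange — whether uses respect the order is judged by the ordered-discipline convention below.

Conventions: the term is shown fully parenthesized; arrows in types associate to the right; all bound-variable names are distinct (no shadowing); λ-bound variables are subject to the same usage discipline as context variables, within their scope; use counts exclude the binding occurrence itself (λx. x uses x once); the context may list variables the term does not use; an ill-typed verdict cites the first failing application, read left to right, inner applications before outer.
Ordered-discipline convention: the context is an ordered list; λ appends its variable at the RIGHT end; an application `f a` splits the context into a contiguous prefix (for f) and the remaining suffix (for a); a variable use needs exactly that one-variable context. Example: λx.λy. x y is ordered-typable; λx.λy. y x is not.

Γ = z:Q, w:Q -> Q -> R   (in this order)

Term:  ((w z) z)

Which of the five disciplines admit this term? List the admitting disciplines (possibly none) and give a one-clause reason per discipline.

admitted in: relevant, unrestricted
variable uses: z ×2; w ×1
use order (left to right): w, z, z
typing: the term checks, with type R
ordered: ✗ — needs contraction — z ×2
linear: ✗ — needs contraction — z ×2
affine: ✗ — needs contraction — z ×2
relevant: ✓ — z, w: all used, weakening unneeded
unrestricted: ✓ — simply typable at R; W, C, E all held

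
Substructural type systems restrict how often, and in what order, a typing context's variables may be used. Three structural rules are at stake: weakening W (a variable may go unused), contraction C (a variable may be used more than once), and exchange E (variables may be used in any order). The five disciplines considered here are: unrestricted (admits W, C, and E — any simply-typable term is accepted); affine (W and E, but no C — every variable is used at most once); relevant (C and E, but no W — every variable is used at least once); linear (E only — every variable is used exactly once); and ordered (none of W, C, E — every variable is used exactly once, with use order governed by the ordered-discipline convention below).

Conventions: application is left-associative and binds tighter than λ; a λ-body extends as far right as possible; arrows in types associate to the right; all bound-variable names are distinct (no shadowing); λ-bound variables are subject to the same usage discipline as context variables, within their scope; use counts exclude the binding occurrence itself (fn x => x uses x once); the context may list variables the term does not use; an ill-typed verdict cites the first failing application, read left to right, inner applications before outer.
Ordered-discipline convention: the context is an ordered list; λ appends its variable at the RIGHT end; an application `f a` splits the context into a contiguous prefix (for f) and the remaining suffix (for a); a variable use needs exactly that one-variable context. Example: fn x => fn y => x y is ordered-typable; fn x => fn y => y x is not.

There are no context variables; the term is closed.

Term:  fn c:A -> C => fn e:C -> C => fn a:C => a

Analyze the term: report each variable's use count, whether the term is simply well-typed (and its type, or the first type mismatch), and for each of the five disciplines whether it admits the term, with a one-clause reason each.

usage: c (λ-bound): 0, e (λ-bound): 0, a (λ-bound): 1
order of uses: a
typing: well-typed — term : (A -> C) -> (C -> C) -> C -> C
ordered: ✗ — c, e never used (weakening)
linear: ✗ — c, e never used (weakening)
affine: ✓ — no duplicate uses among c, e, a
relevant: ✗ — c, e never used (weakening)
unrestricted: ✓ — typability at (A -> C) -> (C -> C) -> C -> C is all that's needed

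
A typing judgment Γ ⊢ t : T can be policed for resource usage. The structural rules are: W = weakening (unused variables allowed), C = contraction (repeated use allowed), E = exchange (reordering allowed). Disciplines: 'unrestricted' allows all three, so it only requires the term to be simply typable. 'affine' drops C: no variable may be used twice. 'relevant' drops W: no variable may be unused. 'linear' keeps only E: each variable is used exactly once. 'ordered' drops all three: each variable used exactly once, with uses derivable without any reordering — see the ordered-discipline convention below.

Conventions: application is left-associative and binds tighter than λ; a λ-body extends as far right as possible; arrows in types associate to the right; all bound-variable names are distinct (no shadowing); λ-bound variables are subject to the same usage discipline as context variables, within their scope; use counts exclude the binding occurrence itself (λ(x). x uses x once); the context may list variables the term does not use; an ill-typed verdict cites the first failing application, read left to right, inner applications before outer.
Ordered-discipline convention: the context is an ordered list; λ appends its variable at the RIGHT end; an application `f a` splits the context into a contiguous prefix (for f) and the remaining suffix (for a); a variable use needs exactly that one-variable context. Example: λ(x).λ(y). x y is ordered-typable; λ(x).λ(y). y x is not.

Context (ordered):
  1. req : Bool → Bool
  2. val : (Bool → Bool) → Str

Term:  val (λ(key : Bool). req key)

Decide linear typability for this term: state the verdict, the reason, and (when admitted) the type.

yes — exactly-once usage across req, val, key; term : Str
variable uses: req ×1; val ×1; key (bound) ×1
uses in reading order: val, req, key
typing: well-typed at Str
summary: ordered ✗ · linear ✓ · affine ✓ · relevant ✓ · unrestricted ✓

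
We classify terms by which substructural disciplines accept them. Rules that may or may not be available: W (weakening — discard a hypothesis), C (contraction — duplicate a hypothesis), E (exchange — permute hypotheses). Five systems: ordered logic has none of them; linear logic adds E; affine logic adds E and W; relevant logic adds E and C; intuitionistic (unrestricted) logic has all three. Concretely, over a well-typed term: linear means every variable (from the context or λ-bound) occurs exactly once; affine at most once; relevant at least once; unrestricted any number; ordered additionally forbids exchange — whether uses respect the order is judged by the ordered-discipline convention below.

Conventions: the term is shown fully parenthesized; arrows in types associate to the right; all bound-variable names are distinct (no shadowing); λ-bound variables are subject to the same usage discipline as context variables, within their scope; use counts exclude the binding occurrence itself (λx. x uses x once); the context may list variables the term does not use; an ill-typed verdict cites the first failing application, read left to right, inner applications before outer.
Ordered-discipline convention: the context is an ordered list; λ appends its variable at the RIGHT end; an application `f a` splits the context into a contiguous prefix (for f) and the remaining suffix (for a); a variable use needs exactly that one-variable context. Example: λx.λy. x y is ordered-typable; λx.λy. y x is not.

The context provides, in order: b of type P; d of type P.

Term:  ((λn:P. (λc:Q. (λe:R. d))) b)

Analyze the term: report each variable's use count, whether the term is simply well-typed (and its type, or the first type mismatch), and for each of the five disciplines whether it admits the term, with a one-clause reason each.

usage: b=1; d=1; n (λ-bound)=0; c (λ-bound)=0; e (λ-bound)=0
uses in reading order: d, b
typing: well-typed at Q → R → P
ordered ✗ (n, c, e left unused)
linear ✗ (n, c, e left unused)
affine ✓ (at most one use each (b, d, n, c, e))
relevant ✗ (n, c, e left unused)
unrestricted ✓ (typability at Q → R → P is all that's needed)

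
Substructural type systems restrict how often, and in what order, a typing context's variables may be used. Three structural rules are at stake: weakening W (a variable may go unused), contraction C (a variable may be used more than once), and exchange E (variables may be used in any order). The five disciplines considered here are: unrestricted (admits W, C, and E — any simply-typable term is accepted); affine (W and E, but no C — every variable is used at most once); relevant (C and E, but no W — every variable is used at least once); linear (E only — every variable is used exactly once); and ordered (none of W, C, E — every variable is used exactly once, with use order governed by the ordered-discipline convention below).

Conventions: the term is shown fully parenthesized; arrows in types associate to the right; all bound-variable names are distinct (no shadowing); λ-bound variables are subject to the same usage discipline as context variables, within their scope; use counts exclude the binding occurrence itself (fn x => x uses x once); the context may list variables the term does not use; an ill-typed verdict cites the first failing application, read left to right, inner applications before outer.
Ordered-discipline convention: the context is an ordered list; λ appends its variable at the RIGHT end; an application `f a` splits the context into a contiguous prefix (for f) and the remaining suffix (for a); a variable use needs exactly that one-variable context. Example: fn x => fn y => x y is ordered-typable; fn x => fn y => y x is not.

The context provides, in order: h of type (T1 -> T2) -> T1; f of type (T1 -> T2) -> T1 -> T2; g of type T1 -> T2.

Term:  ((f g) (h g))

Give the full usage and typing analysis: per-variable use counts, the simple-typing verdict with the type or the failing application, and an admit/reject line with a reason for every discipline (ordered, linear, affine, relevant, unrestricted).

variable uses: h ×1; f ×1; g ×2
left-to-right use order: f, g, h, g
typing: well-typed — term : T2
ordered: ✗, repeated use of g ×2
linear: ✗, repeated use of g ×2
affine: ✗, repeated use of g ×2
relevant: ✓, at least one use each (h, f, g)
unrestricted: ✓, type-checks (T2) and nothing is barred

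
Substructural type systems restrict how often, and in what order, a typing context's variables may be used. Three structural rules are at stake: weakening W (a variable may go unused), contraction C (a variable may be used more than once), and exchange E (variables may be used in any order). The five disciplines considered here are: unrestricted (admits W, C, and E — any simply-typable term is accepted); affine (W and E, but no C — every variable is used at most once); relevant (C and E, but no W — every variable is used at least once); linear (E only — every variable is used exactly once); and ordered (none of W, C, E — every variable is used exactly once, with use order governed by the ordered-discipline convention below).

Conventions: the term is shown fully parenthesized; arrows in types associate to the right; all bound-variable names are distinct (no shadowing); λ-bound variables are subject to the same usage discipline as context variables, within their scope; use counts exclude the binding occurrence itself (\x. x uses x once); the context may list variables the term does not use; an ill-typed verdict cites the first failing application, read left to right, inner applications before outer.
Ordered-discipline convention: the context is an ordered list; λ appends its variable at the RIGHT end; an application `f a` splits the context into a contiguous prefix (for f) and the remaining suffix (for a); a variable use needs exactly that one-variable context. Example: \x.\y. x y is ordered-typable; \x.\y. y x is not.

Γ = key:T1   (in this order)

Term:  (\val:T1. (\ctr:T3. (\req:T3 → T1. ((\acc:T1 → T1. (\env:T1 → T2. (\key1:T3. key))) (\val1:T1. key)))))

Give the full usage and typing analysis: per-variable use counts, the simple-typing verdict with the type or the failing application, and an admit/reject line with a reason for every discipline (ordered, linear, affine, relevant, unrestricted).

variable uses: key=2, val (λ-bound)=0, ctr (λ-bound)=0, req (λ-bound)=0, acc (λ-bound)=0, env (λ-bound)=0, key1 (λ-bound)=0, val1 (λ-bound)=0
left-to-right use order: key, key
typing: ✓ — T1 → T3 → (T3 → T1) → (T1 → T2) → T3 → T1
ordered ✗ (repeated use of key ×2; needs weakening: val, ctr, req, acc, env, key1, val1 unused)
linear ✗ (repeated use of key ×2; needs weakening: val, ctr, req, acc, env, key1, val1 unused)
affine ✗ (repeated use of key ×2)
relevant ✗ (needs weakening: val, ctr, req, acc, env, key1, val1 unused)
unrestricted ✓ (simply typable at T1 → T3 → (T3 → T1) → (T1 → T2) → T3 → T1; W, C, E all held)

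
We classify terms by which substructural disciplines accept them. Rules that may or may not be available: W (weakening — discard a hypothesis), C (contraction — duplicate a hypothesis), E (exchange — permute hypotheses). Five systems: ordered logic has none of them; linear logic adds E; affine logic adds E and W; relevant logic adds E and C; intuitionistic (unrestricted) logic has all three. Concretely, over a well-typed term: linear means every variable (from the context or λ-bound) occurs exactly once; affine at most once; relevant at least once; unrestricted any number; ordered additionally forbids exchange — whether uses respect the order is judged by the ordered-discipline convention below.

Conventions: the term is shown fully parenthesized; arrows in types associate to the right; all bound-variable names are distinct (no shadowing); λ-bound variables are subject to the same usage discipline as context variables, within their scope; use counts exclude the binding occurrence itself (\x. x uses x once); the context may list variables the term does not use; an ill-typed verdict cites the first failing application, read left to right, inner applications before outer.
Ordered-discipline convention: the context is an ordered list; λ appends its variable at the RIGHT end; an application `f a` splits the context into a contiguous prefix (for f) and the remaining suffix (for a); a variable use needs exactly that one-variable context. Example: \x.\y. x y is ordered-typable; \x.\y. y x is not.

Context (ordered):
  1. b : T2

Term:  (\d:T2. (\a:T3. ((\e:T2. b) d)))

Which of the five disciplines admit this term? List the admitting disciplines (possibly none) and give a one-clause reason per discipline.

accepted by: affine, unrestricted
variable uses: b: 1; d (bound): 1; a (bound): 0; e (bound): 0
order of uses: b, d
typing: well-typed — term : T2 → T3 → T2
ordered: ✗, needs weakening: a, e unused
linear: ✗, needs weakening: a, e unused
affine: ✓, no duplicate uses among b, d, a, e
relevant: ✗, needs weakening: a, e unused
unrestricted: ✓, well-typed at T2 → T3 → T2; no restrictions here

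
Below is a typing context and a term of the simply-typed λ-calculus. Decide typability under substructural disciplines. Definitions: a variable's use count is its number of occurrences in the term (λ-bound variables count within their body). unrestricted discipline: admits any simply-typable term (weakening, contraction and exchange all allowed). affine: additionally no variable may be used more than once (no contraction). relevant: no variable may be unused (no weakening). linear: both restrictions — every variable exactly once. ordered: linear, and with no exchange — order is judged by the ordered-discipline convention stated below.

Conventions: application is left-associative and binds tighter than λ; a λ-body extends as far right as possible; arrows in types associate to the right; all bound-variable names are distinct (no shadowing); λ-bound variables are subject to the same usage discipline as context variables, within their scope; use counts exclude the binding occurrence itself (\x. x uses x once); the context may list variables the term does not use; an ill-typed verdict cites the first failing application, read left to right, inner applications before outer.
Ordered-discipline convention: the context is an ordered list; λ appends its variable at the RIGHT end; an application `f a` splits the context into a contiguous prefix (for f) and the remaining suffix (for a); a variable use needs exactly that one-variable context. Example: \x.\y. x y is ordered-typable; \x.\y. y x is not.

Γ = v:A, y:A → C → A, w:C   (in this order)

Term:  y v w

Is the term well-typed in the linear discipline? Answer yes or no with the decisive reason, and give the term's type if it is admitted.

yes — each of v, y, w used exactly once; term : A
variable uses: v=1, y=1, w=1
order of uses: y, v, w
typing: ✓ — A
across the five disciplines: ordered ✗, linear ✓, affine ✓, relevant ✓, unrestricted ✓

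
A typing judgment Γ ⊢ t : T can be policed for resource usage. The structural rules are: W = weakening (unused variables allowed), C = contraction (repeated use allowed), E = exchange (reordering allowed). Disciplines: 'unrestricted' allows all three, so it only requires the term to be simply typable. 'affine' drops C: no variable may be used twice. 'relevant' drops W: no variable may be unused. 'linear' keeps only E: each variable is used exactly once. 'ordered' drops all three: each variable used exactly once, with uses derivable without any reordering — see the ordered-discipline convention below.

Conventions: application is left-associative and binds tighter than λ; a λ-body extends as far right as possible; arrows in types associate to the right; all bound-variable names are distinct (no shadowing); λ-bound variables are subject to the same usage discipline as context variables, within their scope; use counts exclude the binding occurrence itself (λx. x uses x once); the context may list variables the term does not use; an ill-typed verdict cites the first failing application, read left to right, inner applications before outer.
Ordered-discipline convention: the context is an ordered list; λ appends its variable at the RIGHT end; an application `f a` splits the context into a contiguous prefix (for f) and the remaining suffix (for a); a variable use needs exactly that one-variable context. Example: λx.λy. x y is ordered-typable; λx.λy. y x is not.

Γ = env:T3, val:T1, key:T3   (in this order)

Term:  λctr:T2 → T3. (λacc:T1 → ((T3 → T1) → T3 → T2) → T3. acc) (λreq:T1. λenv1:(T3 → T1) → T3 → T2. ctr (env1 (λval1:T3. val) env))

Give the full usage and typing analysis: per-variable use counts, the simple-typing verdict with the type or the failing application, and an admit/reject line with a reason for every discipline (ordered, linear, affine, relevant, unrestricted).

use counts: env=1; val=1; key=0; ctr (λ-bound)=1; acc (λ-bound)=1; req (λ-bound)=0; env1 (λ-bound)=1; val1 (λ-bound)=0
order of uses: acc, ctr, env1, val, env
typing: the term checks, with type (T2 → T3) → T1 → ((T3 → T1) → T3 → T2) → T3
ordered: ✗ — key, req, val1 never used (weakening)
linear: ✗ — key, req, val1 never used (weakening)
affine: ✓ — at most one use each (env, val, key, ctr, acc, req, env1, val1)
relevant: ✗ — key, req, val1 never used (weakening)
unrestricted: ✓ — type-checks ((T2 → T3) → T1 → ((T3 → T1) → T3 → T2) → T3) and nothing is barred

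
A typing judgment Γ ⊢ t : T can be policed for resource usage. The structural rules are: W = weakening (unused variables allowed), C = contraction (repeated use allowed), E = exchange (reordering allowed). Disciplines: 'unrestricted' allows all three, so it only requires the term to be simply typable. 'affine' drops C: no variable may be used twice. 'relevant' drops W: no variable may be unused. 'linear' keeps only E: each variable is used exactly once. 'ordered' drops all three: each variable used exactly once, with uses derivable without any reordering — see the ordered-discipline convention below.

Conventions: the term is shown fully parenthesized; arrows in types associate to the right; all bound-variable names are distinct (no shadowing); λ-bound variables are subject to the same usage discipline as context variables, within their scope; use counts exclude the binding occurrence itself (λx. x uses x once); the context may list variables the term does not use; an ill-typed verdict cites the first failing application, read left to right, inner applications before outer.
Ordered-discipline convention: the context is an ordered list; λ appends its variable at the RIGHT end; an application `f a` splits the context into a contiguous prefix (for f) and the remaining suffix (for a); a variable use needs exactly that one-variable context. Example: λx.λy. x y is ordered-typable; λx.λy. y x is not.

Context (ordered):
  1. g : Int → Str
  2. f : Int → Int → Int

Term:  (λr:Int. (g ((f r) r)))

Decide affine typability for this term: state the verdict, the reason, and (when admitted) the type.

no — needs contraction — r ×2
variable uses: g=1; f=1; r [bound]=2
use order (left to right): g, f, r, r
typing: well-typed at Int → Str
all disciplines: ordered ✗ · linear ✗ · affine ✗ · relevant ✓ · unrestricted ✓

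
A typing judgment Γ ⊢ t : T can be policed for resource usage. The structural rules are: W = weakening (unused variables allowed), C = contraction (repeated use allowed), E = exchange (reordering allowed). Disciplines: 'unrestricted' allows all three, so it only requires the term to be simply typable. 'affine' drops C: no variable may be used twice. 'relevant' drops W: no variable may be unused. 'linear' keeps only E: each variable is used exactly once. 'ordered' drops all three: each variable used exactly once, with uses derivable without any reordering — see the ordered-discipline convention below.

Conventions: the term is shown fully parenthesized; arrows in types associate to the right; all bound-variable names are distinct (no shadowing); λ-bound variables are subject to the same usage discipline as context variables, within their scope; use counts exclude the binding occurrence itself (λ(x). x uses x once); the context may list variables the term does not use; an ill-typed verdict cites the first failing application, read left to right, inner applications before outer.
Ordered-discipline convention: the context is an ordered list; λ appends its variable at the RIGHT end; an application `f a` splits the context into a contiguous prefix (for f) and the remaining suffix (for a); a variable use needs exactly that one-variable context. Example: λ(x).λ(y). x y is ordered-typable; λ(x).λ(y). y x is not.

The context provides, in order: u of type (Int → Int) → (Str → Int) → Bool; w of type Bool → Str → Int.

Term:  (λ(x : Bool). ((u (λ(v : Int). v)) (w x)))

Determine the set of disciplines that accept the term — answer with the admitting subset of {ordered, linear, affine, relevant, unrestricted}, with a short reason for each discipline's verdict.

accepted by: ordered, linear, affine, relevant, unrestricted
counts: u: 1×, w: 1×, x (λ-bound): 1×, v (λ-bound): 1×
uses in reading order: u, v, w, x
typing: the term checks, with type Bool → Bool
ordered: ✓ — u, w, x, v: once each, no exchange needed
linear: ✓ — exactly-once usage across u, w, x, v
affine: ✓ — none of u, w, x, v used more than once
relevant: ✓ — u, w, x, v: all used, weakening unneeded
unrestricted: ✓ — simply typable at Bool → Bool; W, C, E all held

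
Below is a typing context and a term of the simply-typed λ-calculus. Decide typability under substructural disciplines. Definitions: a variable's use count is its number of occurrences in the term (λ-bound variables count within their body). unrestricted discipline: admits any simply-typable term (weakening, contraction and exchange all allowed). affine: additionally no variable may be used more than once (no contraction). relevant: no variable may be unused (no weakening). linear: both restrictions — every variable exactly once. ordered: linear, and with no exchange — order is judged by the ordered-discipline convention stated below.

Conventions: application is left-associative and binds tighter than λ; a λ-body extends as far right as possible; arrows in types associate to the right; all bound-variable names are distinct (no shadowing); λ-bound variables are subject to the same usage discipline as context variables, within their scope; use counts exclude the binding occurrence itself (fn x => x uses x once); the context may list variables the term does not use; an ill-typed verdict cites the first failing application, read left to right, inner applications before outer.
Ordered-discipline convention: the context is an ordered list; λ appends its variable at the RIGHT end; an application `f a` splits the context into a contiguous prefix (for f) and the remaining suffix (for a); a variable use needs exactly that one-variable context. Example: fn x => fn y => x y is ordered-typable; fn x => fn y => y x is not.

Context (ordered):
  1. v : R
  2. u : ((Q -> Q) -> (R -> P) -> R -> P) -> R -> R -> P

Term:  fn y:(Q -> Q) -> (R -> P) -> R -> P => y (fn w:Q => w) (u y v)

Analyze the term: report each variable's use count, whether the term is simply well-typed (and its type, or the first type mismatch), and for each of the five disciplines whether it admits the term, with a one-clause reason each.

use counts: v=1; u=1; y (bound)=2; w (bound)=1
order of uses: y, w, u, y, v
typing: the term checks, with type ((Q -> Q) -> (R -> P) -> R -> P) -> R -> P
ordered: ✗ — needs contraction — y ×2
linear: ✗ — needs contraction — y ×2
affine: ✗ — needs contraction — y ×2
relevant: ✓ — v, u, y, w: all used, weakening unneeded
unrestricted: ✓ — type-checks (((Q -> Q) -> (R -> P) -> R -> P) -> R -> P) and nothing is barred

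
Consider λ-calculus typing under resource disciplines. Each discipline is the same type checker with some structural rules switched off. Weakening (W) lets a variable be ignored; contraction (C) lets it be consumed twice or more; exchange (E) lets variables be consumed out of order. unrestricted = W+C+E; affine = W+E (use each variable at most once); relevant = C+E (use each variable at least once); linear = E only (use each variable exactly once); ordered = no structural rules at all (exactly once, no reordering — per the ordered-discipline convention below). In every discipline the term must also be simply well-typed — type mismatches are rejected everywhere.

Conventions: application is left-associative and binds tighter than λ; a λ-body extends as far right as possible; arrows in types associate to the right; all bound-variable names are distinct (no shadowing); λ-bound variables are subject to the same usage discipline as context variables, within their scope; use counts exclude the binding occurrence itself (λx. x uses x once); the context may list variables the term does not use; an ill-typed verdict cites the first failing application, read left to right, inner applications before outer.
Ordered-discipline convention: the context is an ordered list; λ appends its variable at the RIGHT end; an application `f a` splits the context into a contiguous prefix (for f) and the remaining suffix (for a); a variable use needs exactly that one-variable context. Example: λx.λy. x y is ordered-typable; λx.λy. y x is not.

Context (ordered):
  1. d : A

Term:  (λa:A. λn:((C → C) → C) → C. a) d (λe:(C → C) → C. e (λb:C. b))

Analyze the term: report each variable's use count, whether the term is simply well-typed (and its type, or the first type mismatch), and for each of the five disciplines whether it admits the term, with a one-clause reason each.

usage: d ×1; a (λ-bound) ×1; n (λ-bound) ×0; e (λ-bound) ×1; b (λ-bound) ×1
use order (left to right): a, d, e, b
typing: well-typed — term : A
ordered: ✗, n left unused
linear: ✗, n left unused
affine: ✓, at most one use each (d, a, n, e, b)
relevant: ✗, n left unused
unrestricted: ✓, typability at A is all that's needed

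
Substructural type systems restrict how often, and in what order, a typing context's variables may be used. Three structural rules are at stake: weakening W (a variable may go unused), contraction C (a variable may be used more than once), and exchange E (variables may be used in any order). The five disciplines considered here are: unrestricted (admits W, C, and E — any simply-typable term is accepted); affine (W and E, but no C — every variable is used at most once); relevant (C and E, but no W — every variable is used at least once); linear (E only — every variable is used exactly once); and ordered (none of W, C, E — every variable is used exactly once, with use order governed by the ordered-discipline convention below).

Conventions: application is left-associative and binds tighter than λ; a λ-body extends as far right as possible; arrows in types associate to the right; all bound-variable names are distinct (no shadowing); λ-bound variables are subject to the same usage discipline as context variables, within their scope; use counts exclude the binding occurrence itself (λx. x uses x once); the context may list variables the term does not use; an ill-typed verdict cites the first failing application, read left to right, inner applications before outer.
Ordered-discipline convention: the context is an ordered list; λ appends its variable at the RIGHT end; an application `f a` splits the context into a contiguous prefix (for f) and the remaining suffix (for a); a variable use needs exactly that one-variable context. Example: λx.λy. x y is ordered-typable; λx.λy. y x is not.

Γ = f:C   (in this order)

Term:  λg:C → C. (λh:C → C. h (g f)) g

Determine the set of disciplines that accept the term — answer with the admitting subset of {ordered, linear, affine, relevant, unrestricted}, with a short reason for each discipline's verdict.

accepted by: relevant, unrestricted
counts: f: 1×, g (bound): 2×, h (bound): 1×
left-to-right use order: h, g, f, g
typing: well-typed at (C → C) → C
ordered: ✗ — needs contraction — g ×2
linear: ✗ — needs contraction — g ×2
affine: ✗ — needs contraction — g ×2
relevant: ✓ — none of f, g, h goes unused
unrestricted: ✓ — type-checks ((C → C) → C) and nothing is barred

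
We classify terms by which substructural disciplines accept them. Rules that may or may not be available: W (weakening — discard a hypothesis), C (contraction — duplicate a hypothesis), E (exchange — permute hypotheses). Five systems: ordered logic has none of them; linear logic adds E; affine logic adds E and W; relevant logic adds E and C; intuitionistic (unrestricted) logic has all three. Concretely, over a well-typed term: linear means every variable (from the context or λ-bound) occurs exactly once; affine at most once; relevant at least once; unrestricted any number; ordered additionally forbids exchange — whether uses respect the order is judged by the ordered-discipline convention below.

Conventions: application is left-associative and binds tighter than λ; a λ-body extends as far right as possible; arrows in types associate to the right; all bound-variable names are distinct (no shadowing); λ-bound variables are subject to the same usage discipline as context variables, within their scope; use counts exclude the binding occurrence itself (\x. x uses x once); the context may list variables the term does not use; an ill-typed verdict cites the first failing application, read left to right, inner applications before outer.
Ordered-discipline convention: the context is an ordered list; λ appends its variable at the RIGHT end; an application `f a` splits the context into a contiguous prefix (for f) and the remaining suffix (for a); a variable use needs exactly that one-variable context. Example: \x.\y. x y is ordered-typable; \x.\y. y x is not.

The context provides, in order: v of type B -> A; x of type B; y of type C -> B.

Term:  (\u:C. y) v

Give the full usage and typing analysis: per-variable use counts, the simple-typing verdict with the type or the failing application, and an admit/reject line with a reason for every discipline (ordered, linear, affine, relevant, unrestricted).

usage: v: 1; x: 0; y: 1; u (λ-bound): 0
use order (left to right): y, v
typing: ill-typed: an application expects C but receives B -> A
ordered: ✗, not simply typable
linear: ✗, fails simple typing
affine: ✗, a type mismatch blocks all five
relevant: ✗, the type mismatch rejects it
unrestricted: ✗, not simply typable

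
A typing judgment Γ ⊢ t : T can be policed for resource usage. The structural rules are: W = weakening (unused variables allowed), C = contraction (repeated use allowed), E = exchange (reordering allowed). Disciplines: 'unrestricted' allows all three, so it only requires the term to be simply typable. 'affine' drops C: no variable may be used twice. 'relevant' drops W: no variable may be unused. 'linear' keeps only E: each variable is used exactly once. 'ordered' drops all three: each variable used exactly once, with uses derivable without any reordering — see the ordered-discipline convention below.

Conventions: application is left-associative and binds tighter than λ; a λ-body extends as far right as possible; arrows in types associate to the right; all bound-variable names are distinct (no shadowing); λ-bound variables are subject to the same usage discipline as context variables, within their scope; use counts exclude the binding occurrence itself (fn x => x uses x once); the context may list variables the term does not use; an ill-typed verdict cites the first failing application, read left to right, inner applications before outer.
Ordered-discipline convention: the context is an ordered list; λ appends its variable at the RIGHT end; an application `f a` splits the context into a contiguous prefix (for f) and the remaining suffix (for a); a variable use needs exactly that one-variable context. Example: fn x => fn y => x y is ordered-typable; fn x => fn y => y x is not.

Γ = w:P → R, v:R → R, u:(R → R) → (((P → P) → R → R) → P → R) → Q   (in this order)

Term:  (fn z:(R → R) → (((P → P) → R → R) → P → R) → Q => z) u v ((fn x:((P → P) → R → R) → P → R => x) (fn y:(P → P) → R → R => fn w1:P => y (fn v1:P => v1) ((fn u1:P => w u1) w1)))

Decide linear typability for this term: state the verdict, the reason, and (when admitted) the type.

yes — single use per variable (w, v, u, z, x, y, w1, v1, u1); term : Q
counts: w: 1×, v: 1×, u: 1×, z [bound]: 1×, x [bound]: 1×, y [bound]: 1×, w1 [bound]: 1×, v1 [bound]: 1×, u1 [bound]: 1×
use order (left to right): z, u, v, x, y, v1, w, u1, w1
typing: well-typed — term : Q
per-discipline verdicts: ordered ✗, linear ✓, affine ✓, relevant ✓, unrestricted ✓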